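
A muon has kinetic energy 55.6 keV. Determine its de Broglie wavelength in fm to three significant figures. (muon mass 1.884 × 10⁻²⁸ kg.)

KE = 55.6 keV = 8.907 × 10⁻¹⁵ J.
p = √(2mKE) = √(2 × 1.884 × 10⁻²⁸ × 8.907 × 10⁻¹⁵) = 1.832 × 10⁻²¹ kg·m/s.
λ = h/p = 6.626 × 10⁻³⁴ / 1.832 × 10⁻²¹ = 3.62 × 10⁻¹³ m = 362 fm.

λ = 362 fm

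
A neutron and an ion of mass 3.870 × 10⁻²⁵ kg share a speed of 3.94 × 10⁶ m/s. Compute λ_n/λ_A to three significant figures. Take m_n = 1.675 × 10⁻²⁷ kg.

λ_n/λ_A = 231

At fixed v, p = mv so λ = h/(mv) ∝ 1/m.
λ_n/λ_A = m_A/m_n = 3.870 × 10⁻²⁵/1.675 × 10⁻²⁷ = 231.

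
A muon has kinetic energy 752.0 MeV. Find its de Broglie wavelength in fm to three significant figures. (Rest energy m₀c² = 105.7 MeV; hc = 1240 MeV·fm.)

Total energy E = KE + m₀c² = 752.0 + 105.7 = 857.7 MeV.
(pc)² = E² − (m₀c²)² = (857.7)² − (105.7)² = 7.245 × 10⁵ MeV², so pc = 851.2 MeV.
λ = hc/(pc) = 1240 MeV·fm / 851.2 MeV = 1.46 fm.

λ = 1.46 fm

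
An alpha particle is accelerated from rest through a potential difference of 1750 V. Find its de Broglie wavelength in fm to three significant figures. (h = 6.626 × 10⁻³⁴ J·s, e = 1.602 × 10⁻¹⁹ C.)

KE = 2eV = 2 × 1.602 × 10⁻¹⁹ × 1750 = 5.607 × 10⁻¹⁶ J.
p = √(2mKE) = √(2 × 6.645 × 10⁻²⁷ × 5.607 × 10⁻¹⁶) = 2.730 × 10⁻²¹ kg·m/s.
λ = h/p = 6.626 × 10⁻³⁴ / 2.730 × 10⁻²¹ = 2.43 × 10⁻¹³ m = 243 fm.

λ = 243 fm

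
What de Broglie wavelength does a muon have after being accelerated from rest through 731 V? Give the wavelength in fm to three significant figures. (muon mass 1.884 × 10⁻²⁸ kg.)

KE = eV = 1.602 × 10⁻¹⁹ × 731.0 = 1.171 × 10⁻¹⁶ J.
p = √(2mKE) = √(2 × 1.884 × 10⁻²⁸ × 1.171 × 10⁻¹⁶) = 2.101 × 10⁻²² kg·m/s.
λ = h/p = 6.626 × 10⁻³⁴ / 2.101 × 10⁻²² = 3.15 × 10⁻¹² m = 3150 fm.

λ = 3150 fm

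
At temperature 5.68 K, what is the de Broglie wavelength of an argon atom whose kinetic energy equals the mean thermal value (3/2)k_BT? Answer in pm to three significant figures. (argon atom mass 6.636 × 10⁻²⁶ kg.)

KE = (3/2)k_BT = 1.5 × 1.381 × 10⁻²³ × 5.68 = 1.177 × 10⁻²² J.
p = √(2mKE) = √(2 × 6.636 × 10⁻²⁶ × 1.177 × 10⁻²²) = 3.952 × 10⁻²⁴ kg·m/s.
λ = h/p = 1.68 × 10⁻¹⁰ m = 168 pm.

λ = 168 pm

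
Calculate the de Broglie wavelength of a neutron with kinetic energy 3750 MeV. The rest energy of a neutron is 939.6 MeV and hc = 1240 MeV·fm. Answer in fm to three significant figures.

λ = 0.270 fm

Total energy E = KE + m₀c² = 3750 + 939.6 = 4689.6 MeV.
(pc)² = E² − (m₀c²)² = (4689.6)² − (939.6)² = 2.111 × 10⁷ MeV², so pc = 4595 MeV.
λ = hc/(pc) = 1240 MeV·fm / 4595 MeV = 0.270 fm.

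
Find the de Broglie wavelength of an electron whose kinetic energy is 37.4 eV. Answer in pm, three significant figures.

KE = 37.4 eV = 5.991 × 10⁻¹⁸ J.
p = √(2mKE) = √(2 × 9.109 × 10⁻³¹ × 5.991 × 10⁻¹⁸) = 3.304 × 10⁻²⁴ kg·m/s.
λ = h/p = 6.626 × 10⁻³⁴ / 3.304 × 10⁻²⁴ = 2.01 × 10⁻¹⁰ m = 201 pm.

λ = 201 pm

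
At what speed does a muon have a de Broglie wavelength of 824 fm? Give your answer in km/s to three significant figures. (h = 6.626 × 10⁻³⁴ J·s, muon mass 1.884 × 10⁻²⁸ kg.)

v = 4270 km/s

p = h/λ = 6.626 × 10⁻³⁴ / 8.240 × 10⁻¹³ = 8.041 × 10⁻²² kg·m/s.
v = p/m = 8.041 × 10⁻²² / 1.884 × 10⁻²⁸ = 4.27 × 10⁶ m/s = 4270 km/s.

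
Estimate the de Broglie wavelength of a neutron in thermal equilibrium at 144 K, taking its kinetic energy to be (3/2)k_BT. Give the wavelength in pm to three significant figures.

λ = 210 pm

KE = (3/2)k_BT = 1.5 × 1.381 × 10⁻²³ × 144 = 2.983 × 10⁻²¹ J.
p = √(2mKE) = √(2 × 1.675 × 10⁻²⁷ × 2.983 × 10⁻²¹) = 3.161 × 10⁻²⁴ kg·m/s.
λ = h/p = 2.10 × 10⁻¹⁰ m = 210 pm.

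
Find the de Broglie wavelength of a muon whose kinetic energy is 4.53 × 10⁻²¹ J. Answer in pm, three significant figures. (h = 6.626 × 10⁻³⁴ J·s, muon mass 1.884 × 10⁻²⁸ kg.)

λ = 507 pm

p = √(2mKE) = √(2 × 1.884 × 10⁻²⁸ × 4.530 × 10⁻²¹) = 1.306 × 10⁻²⁴ kg·m/s.
λ = h/p = 6.626 × 10⁻³⁴ / 1.306 × 10⁻²⁴ = 5.07 × 10⁻¹⁰ m = 507 pm.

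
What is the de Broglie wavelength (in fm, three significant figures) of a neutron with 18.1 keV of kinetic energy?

KE = 18.1 keV = 2.900 × 10⁻¹⁵ J.
p = √(2mKE) = √(2 × 1.675 × 10⁻²⁷ × 2.900 × 10⁻¹⁵) = 3.117 × 10⁻²¹ kg·m/s.
λ = h/p = 6.626 × 10⁻³⁴ / 3.117 × 10⁻²¹ = 2.13 × 10⁻¹³ m = 213 fm.

λ = 213 fm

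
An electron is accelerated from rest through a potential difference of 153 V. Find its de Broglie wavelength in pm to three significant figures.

λ = 99.2 pm

KE = eV = 1.602 × 10⁻¹⁹ × 153.0 = 2.451 × 10⁻¹⁷ J.
p = √(2mKE) = √(2 × 9.109 × 10⁻³¹ × 2.451 × 10⁻¹⁷) = 6.682 × 10⁻²⁴ kg·m/s.
λ = h/p = 6.626 × 10⁻³⁴ / 6.682 × 10⁻²⁴ = 9.92 × 10⁻¹¹ m = 99.2 pm.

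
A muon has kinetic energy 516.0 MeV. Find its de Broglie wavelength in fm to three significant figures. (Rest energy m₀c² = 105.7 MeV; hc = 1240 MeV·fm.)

Total energy E = KE + m₀c² = 516.0 + 105.7 = 621.7 MeV.
(pc)² = E² − (m₀c²)² = (621.7)² − (105.7)² = 3.753 × 10⁵ MeV², so pc = 612.6 MeV.
λ = hc/(pc) = 1240 MeV·fm / 612.6 MeV = 2.02 fm.

λ = 2.02 fm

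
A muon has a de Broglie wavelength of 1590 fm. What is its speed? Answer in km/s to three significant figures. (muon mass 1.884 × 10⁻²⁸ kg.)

p = h/λ = 6.626 × 10⁻³⁴ / 1.590 × 10⁻¹² = 4.167 × 10⁻²² kg·m/s.
v = p/m = 4.167 × 10⁻²² / 1.884 × 10⁻²⁸ = 2.21 × 10⁶ m/s = 2210 km/s.

v = 2210 km/s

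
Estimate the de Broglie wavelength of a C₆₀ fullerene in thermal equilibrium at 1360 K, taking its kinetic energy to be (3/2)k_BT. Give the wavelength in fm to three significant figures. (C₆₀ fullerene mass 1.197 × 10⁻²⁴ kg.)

KE = (3/2)k_BT = 1.5 × 1.381 × 10⁻²³ × 1360 = 2.817 × 10⁻²⁰ J.
p = √(2mKE) = √(2 × 1.197 × 10⁻²⁴ × 2.817 × 10⁻²⁰) = 2.597 × 10⁻²² kg·m/s.
λ = h/p = 2.55 × 10⁻¹² m = 2550 fm.

λ = 2550 fm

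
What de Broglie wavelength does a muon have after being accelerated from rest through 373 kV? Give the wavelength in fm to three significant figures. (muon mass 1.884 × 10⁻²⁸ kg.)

KE = eV = 1.602 × 10⁻¹⁹ × 3.730 × 10⁵ = 5.975 × 10⁻¹⁴ J.
p = √(2mKE) = √(2 × 1.884 × 10⁻²⁸ × 5.975 × 10⁻¹⁴) = 4.745 × 10⁻²¹ kg·m/s.
λ = h/p = 6.626 × 10⁻³⁴ / 4.745 × 10⁻²¹ = 1.40 × 10⁻¹³ m = 140 fm.

λ = 140 fm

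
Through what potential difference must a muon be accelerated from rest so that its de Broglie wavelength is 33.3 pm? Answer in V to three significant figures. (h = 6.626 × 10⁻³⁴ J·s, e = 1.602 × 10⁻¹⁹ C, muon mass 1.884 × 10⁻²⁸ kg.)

V = 6.56 V

p = h/λ = 6.626 × 10⁻³⁴ / 3.330 × 10⁻¹¹ = 1.990 × 10⁻²³ kg·m/s.
KE = p²/(2m) = 1.051 × 10⁻¹⁸ J.
V = KE/e = 1.051 × 10⁻¹⁸ / (1.602 × 10⁻¹⁹) = 6.56 V.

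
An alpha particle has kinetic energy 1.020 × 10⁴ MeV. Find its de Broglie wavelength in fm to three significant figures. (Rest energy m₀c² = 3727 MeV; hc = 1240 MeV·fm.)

Total energy E = KE + m₀c² = 1.020 × 10⁴ + 3727 = 13927 MeV.
(pc)² = E² − (m₀c²)² = (13927)² − (3727)² = 1.801 × 10⁸ MeV², so pc = 1.342 × 10⁴ MeV.
λ = hc/(pc) = 1240 MeV·fm / 1.342 × 10⁴ MeV = 0.0924 fm.

λ = 0.0924 fm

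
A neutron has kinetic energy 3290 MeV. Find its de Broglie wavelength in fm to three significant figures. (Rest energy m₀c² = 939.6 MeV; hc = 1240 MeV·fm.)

Total energy E = KE + m₀c² = 3290 + 939.6 = 4229.6 MeV.
(pc)² = E² − (m₀c²)² = (4229.6)² − (939.6)² = 1.701 × 10⁷ MeV², so pc = 4124 MeV.
λ = hc/(pc) = 1240 MeV·fm / 4124 MeV = 0.301 fm.

λ = 0.301 fm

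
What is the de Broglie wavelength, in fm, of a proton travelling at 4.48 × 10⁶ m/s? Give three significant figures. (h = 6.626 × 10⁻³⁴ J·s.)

λ = 88.4 fm

p = mv = 1.673 × 10⁻²⁷ × 4.48 × 10⁶ = 7.495 × 10⁻²¹ kg·m/s.
λ = h/p = 6.626 × 10⁻³⁴ / 7.495 × 10⁻²¹ = 8.84 × 10⁻¹⁴ m = 88.4 fm.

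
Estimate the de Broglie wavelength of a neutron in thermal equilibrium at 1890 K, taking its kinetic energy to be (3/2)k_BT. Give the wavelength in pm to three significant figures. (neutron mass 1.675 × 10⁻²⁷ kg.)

KE = (3/2)k_BT = 1.5 × 1.381 × 10⁻²³ × 1890 = 3.915 × 10⁻²⁰ J.
p = √(2mKE) = √(2 × 1.675 × 10⁻²⁷ × 3.915 × 10⁻²⁰) = 1.145 × 10⁻²³ kg·m/s.
λ = h/p = 5.79 × 10⁻¹¹ m = 57.9 pm.

λ = 57.9 pm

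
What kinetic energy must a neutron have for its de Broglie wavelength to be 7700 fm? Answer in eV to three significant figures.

KE = 13.8 eV

p = h/λ = 6.626 × 10⁻³⁴ / 7.700 × 10⁻¹² = 8.605 × 10⁻²³ kg·m/s.
KE = p²/(2m) = (8.605 × 10⁻²³)² / (2 × 1.675 × 10⁻²⁷) = 2.210 × 10⁻¹⁸ J = 13.8 eV.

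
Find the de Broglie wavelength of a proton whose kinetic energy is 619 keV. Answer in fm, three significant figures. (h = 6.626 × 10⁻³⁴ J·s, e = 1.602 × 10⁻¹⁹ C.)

λ = 36.4 fm

KE = 619 keV = 9.916 × 10⁻¹⁴ J.
p = √(2mKE) = √(2 × 1.673 × 10⁻²⁷ × 9.916 × 10⁻¹⁴) = 1.822 × 10⁻²⁰ kg·m/s.
λ = h/p = 6.626 × 10⁻³⁴ / 1.822 × 10⁻²⁰ = 3.64 × 10⁻¹⁴ m = 36.4 fm.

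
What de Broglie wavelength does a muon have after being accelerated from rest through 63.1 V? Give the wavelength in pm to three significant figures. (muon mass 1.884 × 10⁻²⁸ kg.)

λ = 10.7 pm

KE = eV = 1.602 × 10⁻¹⁹ × 63.10 = 1.011 × 10⁻¹⁷ J.
p = √(2mKE) = √(2 × 1.884 × 10⁻²⁸ × 1.011 × 10⁻¹⁷) = 6.172 × 10⁻²³ kg·m/s.
λ = h/p = 6.626 × 10⁻³⁴ / 6.172 × 10⁻²³ = 1.07 × 10⁻¹¹ m = 10.7 pm.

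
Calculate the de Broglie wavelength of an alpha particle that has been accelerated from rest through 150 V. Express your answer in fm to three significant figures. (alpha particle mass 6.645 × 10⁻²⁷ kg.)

KE = 2eV = 2 × 1.602 × 10⁻¹⁹ × 150.0 = 4.806 × 10⁻¹⁷ J.
p = √(2mKE) = √(2 × 6.645 × 10⁻²⁷ × 4.806 × 10⁻¹⁷) = 7.992 × 10⁻²² kg·m/s.
λ = h/p = 6.626 × 10⁻³⁴ / 7.992 × 10⁻²² = 8.29 × 10⁻¹³ m = 829 fm.

λ = 829 fm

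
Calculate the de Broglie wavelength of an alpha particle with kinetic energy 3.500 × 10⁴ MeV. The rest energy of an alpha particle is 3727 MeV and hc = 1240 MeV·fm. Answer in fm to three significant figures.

λ = 0.0322 fm

Total energy E = KE + m₀c² = 3.500 × 10⁴ + 3727 = 38727 MeV.
(pc)² = E² − (m₀c²)² = (38727)² − (3727)² = 1.486 × 10⁹ MeV², so pc = 3.855 × 10⁴ MeV.
λ = hc/(pc) = 1240 MeV·fm / 3.855 × 10⁴ MeV = 0.0322 fm.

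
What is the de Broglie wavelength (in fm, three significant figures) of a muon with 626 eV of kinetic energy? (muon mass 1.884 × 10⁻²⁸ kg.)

λ = 3410 fm

KE = 626 eV = 1.003 × 10⁻¹⁶ J.
p = √(2mKE) = √(2 × 1.884 × 10⁻²⁸ × 1.003 × 10⁻¹⁶) = 1.944 × 10⁻²² kg·m/s.
λ = h/p = 6.626 × 10⁻³⁴ / 1.944 × 10⁻²² = 3.41 × 10⁻¹² m = 3410 fm.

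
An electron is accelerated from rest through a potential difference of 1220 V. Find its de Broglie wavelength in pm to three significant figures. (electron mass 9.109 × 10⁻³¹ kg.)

λ = 35.1 pm

KE = eV = 1.602 × 10⁻¹⁹ × 1220 = 1.954 × 10⁻¹⁶ J.
p = √(2mKE) = √(2 × 9.109 × 10⁻³¹ × 1.954 × 10⁻¹⁶) = 1.887 × 10⁻²³ kg·m/s.
λ = h/p = 6.626 × 10⁻³⁴ / 1.887 × 10⁻²³ = 3.51 × 10⁻¹¹ m = 35.1 pm.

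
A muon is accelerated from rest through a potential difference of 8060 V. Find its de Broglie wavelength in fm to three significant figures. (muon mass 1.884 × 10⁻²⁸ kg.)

KE = eV = 1.602 × 10⁻¹⁹ × 8060 = 1.291 × 10⁻¹⁵ J.
p = √(2mKE) = √(2 × 1.884 × 10⁻²⁸ × 1.291 × 10⁻¹⁵) = 6.975 × 10⁻²² kg·m/s.
λ = h/p = 6.626 × 10⁻³⁴ / 6.975 × 10⁻²² = 9.50 × 10⁻¹³ m = 950 fm.

λ = 950 fm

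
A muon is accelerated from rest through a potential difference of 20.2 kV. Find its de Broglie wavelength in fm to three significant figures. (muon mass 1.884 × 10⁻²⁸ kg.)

KE = eV = 1.602 × 10⁻¹⁹ × 2.020 × 10⁴ = 3.236 × 10⁻¹⁵ J.
p = √(2mKE) = √(2 × 1.884 × 10⁻²⁸ × 3.236 × 10⁻¹⁵) = 1.104 × 10⁻²¹ kg·m/s.
λ = h/p = 6.626 × 10⁻³⁴ / 1.104 × 10⁻²¹ = 6.00 × 10⁻¹³ m = 600 fm.

λ = 600 fm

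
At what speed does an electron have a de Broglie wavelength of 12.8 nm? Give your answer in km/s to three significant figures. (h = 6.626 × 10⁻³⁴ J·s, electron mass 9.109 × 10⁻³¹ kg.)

v = 56.8 km/s

p = h/λ = 6.626 × 10⁻³⁴ / 1.280 × 10⁻⁸ = 5.177 × 10⁻²⁶ kg·m/s.
v = p/m = 5.177 × 10⁻²⁶ / 9.109 × 10⁻³¹ = 5.68 × 10⁴ m/s = 56.8 km/s.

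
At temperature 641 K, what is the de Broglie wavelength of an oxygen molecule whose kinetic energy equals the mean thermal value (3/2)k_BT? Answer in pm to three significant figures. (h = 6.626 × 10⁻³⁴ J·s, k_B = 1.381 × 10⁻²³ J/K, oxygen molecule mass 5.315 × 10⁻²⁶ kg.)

KE = (3/2)k_BT = 1.5 × 1.381 × 10⁻²³ × 641 = 1.328 × 10⁻²⁰ J.
p = √(2mKE) = √(2 × 5.315 × 10⁻²⁶ × 1.328 × 10⁻²⁰) = 3.757 × 10⁻²³ kg·m/s.
λ = h/p = 1.76 × 10⁻¹¹ m = 17.6 pm.

λ = 17.6 pm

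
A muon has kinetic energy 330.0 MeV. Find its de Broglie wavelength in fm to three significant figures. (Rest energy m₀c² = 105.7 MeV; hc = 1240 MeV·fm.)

Total energy E = KE + m₀c² = 330.0 + 105.7 = 435.7 MeV.
(pc)² = E² − (m₀c²)² = (435.7)² − (105.7)² = 1.787 × 10⁵ MeV², so pc = 422.7 MeV.
λ = hc/(pc) = 1240 MeV·fm / 422.7 MeV = 2.93 fm.

λ = 2.93 fm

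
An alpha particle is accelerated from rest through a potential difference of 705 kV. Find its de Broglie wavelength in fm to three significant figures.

KE = 2eV = 2 × 1.602 × 10⁻¹⁹ × 7.050 × 10⁵ = 2.259 × 10⁻¹³ J.
p = √(2mKE) = √(2 × 6.645 × 10⁻²⁷ × 2.259 × 10⁻¹³) = 5.479 × 10⁻²⁰ kg·m/s.
λ = h/p = 6.626 × 10⁻³⁴ / 5.479 × 10⁻²⁰ = 1.21 × 10⁻¹⁴ m = 12.1 fm.

λ = 12.1 fm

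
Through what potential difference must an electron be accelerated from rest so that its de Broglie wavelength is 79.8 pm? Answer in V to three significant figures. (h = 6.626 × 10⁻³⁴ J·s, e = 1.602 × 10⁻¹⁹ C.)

p = h/λ = 6.626 × 10⁻³⁴ / 7.980 × 10⁻¹¹ = 8.303 × 10⁻²⁴ kg·m/s.
KE = p²/(2m) = 3.784 × 10⁻¹⁷ J.
V = KE/e = 3.784 × 10⁻¹⁷ / (1.602 × 10⁻¹⁹) = 236 V.

V = 236 V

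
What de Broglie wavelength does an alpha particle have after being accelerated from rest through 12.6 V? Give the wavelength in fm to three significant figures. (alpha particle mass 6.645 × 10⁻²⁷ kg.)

KE = 2eV = 2 × 1.602 × 10⁻¹⁹ × 12.60 = 4.037 × 10⁻¹⁸ J.
p = √(2mKE) = √(2 × 6.645 × 10⁻²⁷ × 4.037 × 10⁻¹⁸) = 2.316 × 10⁻²² kg·m/s.
λ = h/p = 6.626 × 10⁻³⁴ / 2.316 × 10⁻²² = 2.86 × 10⁻¹² m = 2860 fm.

λ = 2860 fm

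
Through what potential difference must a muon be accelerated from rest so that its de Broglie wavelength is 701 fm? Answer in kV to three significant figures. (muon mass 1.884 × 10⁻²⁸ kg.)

V = 14.8 kV

p = h/λ = 6.626 × 10⁻³⁴ / 7.010 × 10⁻¹³ = 9.452 × 10⁻²² kg·m/s.
KE = p²/(2m) = 2.371 × 10⁻¹⁵ J.
V = KE/e = 2.371 × 10⁻¹⁵ / (1.602 × 10⁻¹⁹) = 14.8 kV.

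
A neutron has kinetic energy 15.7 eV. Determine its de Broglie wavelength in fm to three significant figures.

λ = 7220 fm

KE = 15.7 eV = 2.515 × 10⁻¹⁸ J.
p = √(2mKE) = √(2 × 1.675 × 10⁻²⁷ × 2.515 × 10⁻¹⁸) = 9.179 × 10⁻²³ kg·m/s.
λ = h/p = 6.626 × 10⁻³⁴ / 9.179 × 10⁻²³ = 7.22 × 10⁻¹² m = 7220 fm.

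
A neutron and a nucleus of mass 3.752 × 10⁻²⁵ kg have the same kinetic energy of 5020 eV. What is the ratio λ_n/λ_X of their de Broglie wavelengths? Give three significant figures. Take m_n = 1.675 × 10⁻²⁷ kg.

λ_n/λ_X = 15.0

At fixed KE, p = √(2mKE) so λ = h/p ∝ 1/√m.
λ_n/λ_X = √(m_X/m_n) = √(3.752 × 10⁻²⁵/1.675 × 10⁻²⁷) = √(224.0) = 15.0.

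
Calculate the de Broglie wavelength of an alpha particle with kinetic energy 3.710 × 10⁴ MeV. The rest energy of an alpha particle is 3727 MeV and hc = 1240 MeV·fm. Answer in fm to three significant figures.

λ = 0.0305 fm

Total energy E = KE + m₀c² = 3.710 × 10⁴ + 3727 = 40827 MeV.
(pc)² = E² − (m₀c²)² = (40827)² − (3727)² = 1.653 × 10⁹ MeV², so pc = 4.066 × 10⁴ MeV.
λ = hc/(pc) = 1240 MeV·fm / 4.066 × 10⁴ MeV = 0.0305 fm.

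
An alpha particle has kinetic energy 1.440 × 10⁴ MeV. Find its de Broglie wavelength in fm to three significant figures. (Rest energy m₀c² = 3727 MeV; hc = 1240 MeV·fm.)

Total energy E = KE + m₀c² = 1.440 × 10⁴ + 3727 = 18127 MeV.
(pc)² = E² − (m₀c²)² = (18127)² − (3727)² = 3.147 × 10⁸ MeV², so pc = 1.774 × 10⁴ MeV.
λ = hc/(pc) = 1240 MeV·fm / 1.774 × 10⁴ MeV = 0.0699 fm.

λ = 0.0699 fm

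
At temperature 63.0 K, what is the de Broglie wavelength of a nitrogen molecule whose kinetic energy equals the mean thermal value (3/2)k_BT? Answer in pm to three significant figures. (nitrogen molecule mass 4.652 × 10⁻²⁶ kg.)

λ = 60.1 pm

KE = (3/2)k_BT = 1.5 × 1.381 × 10⁻²³ × 63.0 = 1.305 × 10⁻²¹ J.
p = √(2mKE) = √(2 × 4.652 × 10⁻²⁶ × 1.305 × 10⁻²¹) = 1.102 × 10⁻²³ kg·m/s.
λ = h/p = 6.01 × 10⁻¹¹ m = 60.1 pm.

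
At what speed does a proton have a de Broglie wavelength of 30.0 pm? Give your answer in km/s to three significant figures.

v = 13.2 km/s

p = h/λ = 6.626 × 10⁻³⁴ / 3.000 × 10⁻¹¹ = 2.209 × 10⁻²³ kg·m/s.
v = p/m = 2.209 × 10⁻²³ / 1.673 × 10⁻²⁷ = 1.32 × 10⁴ m/s = 13.2 km/s.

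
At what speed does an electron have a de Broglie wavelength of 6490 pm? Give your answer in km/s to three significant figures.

p = h/λ = 6.626 × 10⁻³⁴ / 6.490 × 10⁻⁹ = 1.021 × 10⁻²⁵ kg·m/s.
v = p/m = 1.021 × 10⁻²⁵ / 9.109 × 10⁻³¹ = 1.12 × 10⁵ m/s = 112 km/s.

v = 112 km/s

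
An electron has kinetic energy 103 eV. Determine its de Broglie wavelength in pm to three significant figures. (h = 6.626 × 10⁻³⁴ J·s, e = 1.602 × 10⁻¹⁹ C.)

KE = 103 eV = 1.650 × 10⁻¹⁷ J.
p = √(2mKE) = √(2 × 9.109 × 10⁻³¹ × 1.650 × 10⁻¹⁷) = 5.483 × 10⁻²⁴ kg·m/s.
λ = h/p = 6.626 × 10⁻³⁴ / 5.483 × 10⁻²⁴ = 1.21 × 10⁻¹⁰ m = 121 pm.

λ = 121 pm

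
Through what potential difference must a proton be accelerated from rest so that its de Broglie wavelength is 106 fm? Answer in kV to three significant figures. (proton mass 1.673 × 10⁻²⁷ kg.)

p = h/λ = 6.626 × 10⁻³⁴ / 1.060 × 10⁻¹³ = 6.251 × 10⁻²¹ kg·m/s.
KE = p²/(2m) = 1.168 × 10⁻¹⁴ J.
V = KE/e = 1.168 × 10⁻¹⁴ / (1.602 × 10⁻¹⁹) = 72.9 kV.

V = 72.9 kV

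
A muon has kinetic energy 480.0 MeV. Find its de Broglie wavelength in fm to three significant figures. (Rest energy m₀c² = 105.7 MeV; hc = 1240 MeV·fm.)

Total energy E = KE + m₀c² = 480.0 + 105.7 = 585.7 MeV.
(pc)² = E² − (m₀c²)² = (585.7)² − (105.7)² = 3.319 × 10⁵ MeV², so pc = 576.1 MeV.
λ = hc/(pc) = 1240 MeV·fm / 576.1 MeV = 2.15 fm.

λ = 2.15 fm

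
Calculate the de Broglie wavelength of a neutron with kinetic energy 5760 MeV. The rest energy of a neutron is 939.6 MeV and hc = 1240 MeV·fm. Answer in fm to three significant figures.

λ = 0.187 fm

Total energy E = KE + m₀c² = 5760 + 939.6 = 6699.6 MeV.
(pc)² = E² − (m₀c²)² = (6699.6)² − (939.6)² = 4.400 × 10⁷ MeV², so pc = 6633 MeV.
λ = hc/(pc) = 1240 MeV·fm / 6633 MeV = 0.187 fm.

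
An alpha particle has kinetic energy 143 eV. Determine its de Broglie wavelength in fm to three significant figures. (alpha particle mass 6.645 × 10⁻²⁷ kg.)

λ = 1200 fm

KE = 143 eV = 2.291 × 10⁻¹⁷ J.
p = √(2mKE) = √(2 × 6.645 × 10⁻²⁷ × 2.291 × 10⁻¹⁷) = 5.518 × 10⁻²² kg·m/s.
λ = h/p = 6.626 × 10⁻³⁴ / 5.518 × 10⁻²² = 1.20 × 10⁻¹² m = 1200 fm.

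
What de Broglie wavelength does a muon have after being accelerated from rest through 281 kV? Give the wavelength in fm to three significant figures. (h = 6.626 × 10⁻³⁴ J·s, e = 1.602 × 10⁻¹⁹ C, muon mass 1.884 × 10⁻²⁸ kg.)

KE = eV = 1.602 × 10⁻¹⁹ × 2.810 × 10⁵ = 4.502 × 10⁻¹⁴ J.
p = √(2mKE) = √(2 × 1.884 × 10⁻²⁸ × 4.502 × 10⁻¹⁴) = 4.119 × 10⁻²¹ kg·m/s.
λ = h/p = 6.626 × 10⁻³⁴ / 4.119 × 10⁻²¹ = 1.61 × 10⁻¹³ m = 161 fm.

λ = 161 fm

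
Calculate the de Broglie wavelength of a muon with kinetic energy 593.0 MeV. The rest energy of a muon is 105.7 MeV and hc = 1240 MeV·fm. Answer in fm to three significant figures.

λ = 1.80 fm

Total energy E = KE + m₀c² = 593.0 + 105.7 = 698.7 MeV.
(pc)² = E² − (m₀c²)² = (698.7)² − (105.7)² = 4.770 × 10⁵ MeV², so pc = 690.7 MeV.
λ = hc/(pc) = 1240 MeV·fm / 690.7 MeV = 1.80 fm.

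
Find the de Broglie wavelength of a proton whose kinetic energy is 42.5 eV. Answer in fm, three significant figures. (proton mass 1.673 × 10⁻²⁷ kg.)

KE = 42.5 eV = 6.809 × 10⁻¹⁸ J.
p = √(2mKE) = √(2 × 1.673 × 10⁻²⁷ × 6.809 × 10⁻¹⁸) = 1.509 × 10⁻²² kg·m/s.
λ = h/p = 6.626 × 10⁻³⁴ / 1.509 × 10⁻²² = 4.39 × 10⁻¹² m = 4390 fm.

λ = 4390 fm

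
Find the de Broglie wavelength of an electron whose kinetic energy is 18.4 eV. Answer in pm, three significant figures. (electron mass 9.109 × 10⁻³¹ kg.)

KE = 18.4 eV = 2.948 × 10⁻¹⁸ J.
p = √(2mKE) = √(2 × 9.109 × 10⁻³¹ × 2.948 × 10⁻¹⁸) = 2.317 × 10⁻²⁴ kg·m/s.
λ = h/p = 6.626 × 10⁻³⁴ / 2.317 × 10⁻²⁴ = 2.86 × 10⁻¹⁰ m = 286 pm.

λ = 286 pm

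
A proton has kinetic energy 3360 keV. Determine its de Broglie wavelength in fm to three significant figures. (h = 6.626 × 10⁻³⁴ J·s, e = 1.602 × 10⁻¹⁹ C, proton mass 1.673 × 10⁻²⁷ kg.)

λ = 15.6 fm

KE = 3360 keV = 5.383 × 10⁻¹³ J.
p = √(2mKE) = √(2 × 1.673 × 10⁻²⁷ × 5.383 × 10⁻¹³) = 4.244 × 10⁻²⁰ kg·m/s.
λ = h/p = 6.626 × 10⁻³⁴ / 4.244 × 10⁻²⁰ = 1.56 × 10⁻¹⁴ m = 15.6 fm.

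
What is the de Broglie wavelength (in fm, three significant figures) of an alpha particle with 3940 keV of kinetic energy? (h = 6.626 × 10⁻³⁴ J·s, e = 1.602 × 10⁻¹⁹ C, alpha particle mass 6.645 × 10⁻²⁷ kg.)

KE = 3940 keV = 6.312 × 10⁻¹³ J.
p = √(2mKE) = √(2 × 6.645 × 10⁻²⁷ × 6.312 × 10⁻¹³) = 9.159 × 10⁻²⁰ kg·m/s.
λ = h/p = 6.626 × 10⁻³⁴ / 9.159 × 10⁻²⁰ = 7.23 × 10⁻¹⁵ m = 7.23 fm.

λ = 7.23 fm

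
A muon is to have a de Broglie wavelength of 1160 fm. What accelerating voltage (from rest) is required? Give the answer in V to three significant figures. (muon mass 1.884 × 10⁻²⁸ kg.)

V = 5410 V

p = h/λ = 6.626 × 10⁻³⁴ / 1.160 × 10⁻¹² = 5.712 × 10⁻²² kg·m/s.
KE = p²/(2m) = 8.659 × 10⁻¹⁶ J.
V = KE/e = 8.659 × 10⁻¹⁶ / (1.602 × 10⁻¹⁹) = 5410 V.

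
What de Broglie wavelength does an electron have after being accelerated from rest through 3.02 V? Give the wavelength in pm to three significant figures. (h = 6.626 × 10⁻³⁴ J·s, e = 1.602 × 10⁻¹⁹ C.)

KE = eV = 1.602 × 10⁻¹⁹ × 3.020 = 4.838 × 10⁻¹⁹ J.
p = √(2mKE) = √(2 × 9.109 × 10⁻³¹ × 4.838 × 10⁻¹⁹) = 9.388 × 10⁻²⁵ kg·m/s.
λ = h/p = 6.626 × 10⁻³⁴ / 9.388 × 10⁻²⁵ = 7.06 × 10⁻¹⁰ m = 706 pm.

λ = 706 pm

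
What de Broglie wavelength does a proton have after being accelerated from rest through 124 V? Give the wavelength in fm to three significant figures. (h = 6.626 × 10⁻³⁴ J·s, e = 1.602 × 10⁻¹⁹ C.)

λ = 2570 fm

KE = eV = 1.602 × 10⁻¹⁹ × 124.0 = 1.986 × 10⁻¹⁷ J.
p = √(2mKE) = √(2 × 1.673 × 10⁻²⁷ × 1.986 × 10⁻¹⁷) = 2.578 × 10⁻²² kg·m/s.
λ = h/p = 6.626 × 10⁻³⁴ / 2.578 × 10⁻²² = 2.57 × 10⁻¹² m = 2570 fm.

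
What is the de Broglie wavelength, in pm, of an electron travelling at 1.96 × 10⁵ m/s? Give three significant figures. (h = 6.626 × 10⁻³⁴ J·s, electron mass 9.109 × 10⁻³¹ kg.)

λ = 3710 pm

p = mv = 9.109 × 10⁻³¹ × 1.96 × 10⁵ = 1.785 × 10⁻²⁵ kg·m/s.
λ = h/p = 6.626 × 10⁻³⁴ / 1.785 × 10⁻²⁵ = 3.71 × 10⁻⁹ m = 3710 pm.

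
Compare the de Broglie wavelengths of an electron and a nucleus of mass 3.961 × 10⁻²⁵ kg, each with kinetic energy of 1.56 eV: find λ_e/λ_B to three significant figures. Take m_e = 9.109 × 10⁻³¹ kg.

At fixed KE, p = √(2mKE) so λ = h/p ∝ 1/√m.
λ_e/λ_B = √(m_B/m_e) = √(3.961 × 10⁻²⁵/9.109 × 10⁻³¹) = √(4.348 × 10⁵) = 659.

λ_e/λ_B = 659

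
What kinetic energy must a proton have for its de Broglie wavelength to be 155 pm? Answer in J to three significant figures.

p = h/λ = 6.626 × 10⁻³⁴ / 1.550 × 10⁻¹⁰ = 4.275 × 10⁻²⁴ kg·m/s.
KE = p²/(2m) = (4.275 × 10⁻²⁴)² / (2 × 1.673 × 10⁻²⁷) = 5.462 × 10⁻²¹ J = 5.46 × 10⁻²¹ J.

KE = 5.46 × 10⁻²¹ J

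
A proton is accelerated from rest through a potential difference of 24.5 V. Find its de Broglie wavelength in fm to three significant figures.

λ = 5780 fm

KE = eV = 1.602 × 10⁻¹⁹ × 24.50 = 3.925 × 10⁻¹⁸ J.
p = √(2mKE) = √(2 × 1.673 × 10⁻²⁷ × 3.925 × 10⁻¹⁸) = 1.146 × 10⁻²² kg·m/s.
λ = h/p = 6.626 × 10⁻³⁴ / 1.146 × 10⁻²² = 5.78 × 10⁻¹² m = 5780 fm.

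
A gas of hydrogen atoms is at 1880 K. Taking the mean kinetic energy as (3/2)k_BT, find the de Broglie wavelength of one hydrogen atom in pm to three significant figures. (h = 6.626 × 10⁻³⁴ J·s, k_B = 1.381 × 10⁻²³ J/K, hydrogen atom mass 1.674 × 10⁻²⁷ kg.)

KE = (3/2)k_BT = 1.5 × 1.381 × 10⁻²³ × 1880 = 3.894 × 10⁻²⁰ J.
p = √(2mKE) = √(2 × 1.674 × 10⁻²⁷ × 3.894 × 10⁻²⁰) = 1.142 × 10⁻²³ kg·m/s.
λ = h/p = 5.80 × 10⁻¹¹ m = 58.0 pm.

λ = 58.0 pm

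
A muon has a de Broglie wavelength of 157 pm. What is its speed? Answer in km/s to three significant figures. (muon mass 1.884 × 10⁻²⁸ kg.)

p = h/λ = 6.626 × 10⁻³⁴ / 1.570 × 10⁻¹⁰ = 4.220 × 10⁻²⁴ kg·m/s.
v = p/m = 4.220 × 10⁻²⁴ / 1.884 × 10⁻²⁸ = 2.24 × 10⁴ m/s = 22.4 km/s.

v = 22.4 km/s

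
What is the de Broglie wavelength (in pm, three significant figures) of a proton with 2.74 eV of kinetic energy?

λ = 17.3 pm

KE = 2.74 eV = 4.389 × 10⁻¹⁹ J.
p = √(2mKE) = √(2 × 1.673 × 10⁻²⁷ × 4.389 × 10⁻¹⁹) = 3.832 × 10⁻²³ kg·m/s.
λ = h/p = 6.626 × 10⁻³⁴ / 3.832 × 10⁻²³ = 1.73 × 10⁻¹¹ m = 17.3 pm.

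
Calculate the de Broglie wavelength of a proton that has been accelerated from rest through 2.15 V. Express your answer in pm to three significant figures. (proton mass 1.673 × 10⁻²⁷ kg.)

λ = 19.5 pm

KE = eV = 1.602 × 10⁻¹⁹ × 2.150 = 3.444 × 10⁻¹⁹ J.
p = √(2mKE) = √(2 × 1.673 × 10⁻²⁷ × 3.444 × 10⁻¹⁹) = 3.395 × 10⁻²³ kg·m/s.
λ = h/p = 6.626 × 10⁻³⁴ / 3.395 × 10⁻²³ = 1.95 × 10⁻¹¹ m = 19.5 pm.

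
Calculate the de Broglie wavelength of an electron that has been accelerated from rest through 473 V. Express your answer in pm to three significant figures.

λ = 56.4 pm

KE = eV = 1.602 × 10⁻¹⁹ × 473.0 = 7.577 × 10⁻¹⁷ J.
p = √(2mKE) = √(2 × 9.109 × 10⁻³¹ × 7.577 × 10⁻¹⁷) = 1.175 × 10⁻²³ kg·m/s.
λ = h/p = 6.626 × 10⁻³⁴ / 1.175 × 10⁻²³ = 5.64 × 10⁻¹¹ m = 56.4 pm.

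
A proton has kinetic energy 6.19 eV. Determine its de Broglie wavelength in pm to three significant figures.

KE = 6.19 eV = 9.916 × 10⁻¹⁹ J.
p = √(2mKE) = √(2 × 1.673 × 10⁻²⁷ × 9.916 × 10⁻¹⁹) = 5.760 × 10⁻²³ kg·m/s.
λ = h/p = 6.626 × 10⁻³⁴ / 5.760 × 10⁻²³ = 1.15 × 10⁻¹¹ m = 11.5 pm.

λ = 11.5 pm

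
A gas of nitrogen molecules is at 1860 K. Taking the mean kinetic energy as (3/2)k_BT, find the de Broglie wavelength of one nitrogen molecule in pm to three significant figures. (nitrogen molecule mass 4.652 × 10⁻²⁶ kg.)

KE = (3/2)k_BT = 1.5 × 1.381 × 10⁻²³ × 1860 = 3.853 × 10⁻²⁰ J.
p = √(2mKE) = √(2 × 4.652 × 10⁻²⁶ × 3.853 × 10⁻²⁰) = 5.987 × 10⁻²³ kg·m/s.
λ = h/p = 1.11 × 10⁻¹¹ m = 11.1 pm.

λ = 11.1 pm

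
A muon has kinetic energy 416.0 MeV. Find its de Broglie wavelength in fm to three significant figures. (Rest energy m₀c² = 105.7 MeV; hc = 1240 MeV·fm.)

λ = 2.43 fm

Total energy E = KE + m₀c² = 416.0 + 105.7 = 521.7 MeV.
(pc)² = E² − (m₀c²)² = (521.7)² − (105.7)² = 2.610 × 10⁵ MeV², so pc = 510.9 MeV.
λ = hc/(pc) = 1240 MeV·fm / 510.9 MeV = 2.43 fm.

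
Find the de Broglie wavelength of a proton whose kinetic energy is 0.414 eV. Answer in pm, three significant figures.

λ = 44.5 pm

KE = 0.414 eV = 6.632 × 10⁻²⁰ J.
p = √(2mKE) = √(2 × 1.673 × 10⁻²⁷ × 6.632 × 10⁻²⁰) = 1.490 × 10⁻²³ kg·m/s.
λ = h/p = 6.626 × 10⁻³⁴ / 1.490 × 10⁻²³ = 4.45 × 10⁻¹¹ m = 44.5 pm.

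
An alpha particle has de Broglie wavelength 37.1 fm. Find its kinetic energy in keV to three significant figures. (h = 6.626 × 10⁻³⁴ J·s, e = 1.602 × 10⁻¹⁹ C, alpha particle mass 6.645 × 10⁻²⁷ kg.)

p = h/λ = 6.626 × 10⁻³⁴ / 3.710 × 10⁻¹⁴ = 1.786 × 10⁻²⁰ kg·m/s.
KE = p²/(2m) = (1.786 × 10⁻²⁰)² / (2 × 6.645 × 10⁻²⁷) = 2.400 × 10⁻¹⁴ J = 150 keV.

KE = 150 keV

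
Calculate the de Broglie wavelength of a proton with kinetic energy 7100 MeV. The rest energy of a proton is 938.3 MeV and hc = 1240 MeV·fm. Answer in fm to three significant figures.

Total energy E = KE + m₀c² = 7100 + 938.3 = 8038.3 MeV.
(pc)² = E² − (m₀c²)² = (8038.3)² − (938.3)² = 6.373 × 10⁷ MeV², so pc = 7983 MeV.
λ = hc/(pc) = 1240 MeV·fm / 7983 MeV = 0.155 fm.

λ = 0.155 fm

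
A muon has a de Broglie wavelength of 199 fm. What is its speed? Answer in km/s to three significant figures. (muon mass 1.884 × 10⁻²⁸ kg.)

v = 1.77 × 10⁴ km/s

p = h/λ = 6.626 × 10⁻³⁴ / 1.990 × 10⁻¹³ = 3.330 × 10⁻²¹ kg·m/s.
v = p/m = 3.330 × 10⁻²¹ / 1.884 × 10⁻²⁸ = 1.77 × 10⁷ m/s = 1.77 × 10⁴ km/s.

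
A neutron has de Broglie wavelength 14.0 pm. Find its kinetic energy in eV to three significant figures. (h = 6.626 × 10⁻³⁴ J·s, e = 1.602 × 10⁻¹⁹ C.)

p = h/λ = 6.626 × 10⁻³⁴ / 1.400 × 10⁻¹¹ = 4.733 × 10⁻²³ kg·m/s.
KE = p²/(2m) = (4.733 × 10⁻²³)² / (2 × 1.675 × 10⁻²⁷) = 6.687 × 10⁻¹⁹ J = 4.17 eV.

KE = 4.17 eV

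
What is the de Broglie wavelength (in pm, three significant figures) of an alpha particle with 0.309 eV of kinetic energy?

KE = 0.309 eV = 4.950 × 10⁻²⁰ J.
p = √(2mKE) = √(2 × 6.645 × 10⁻²⁷ × 4.950 × 10⁻²⁰) = 2.565 × 10⁻²³ kg·m/s.
λ = h/p = 6.626 × 10⁻³⁴ / 2.565 × 10⁻²³ = 2.58 × 10⁻¹¹ m = 25.8 pm.

λ = 25.8 pm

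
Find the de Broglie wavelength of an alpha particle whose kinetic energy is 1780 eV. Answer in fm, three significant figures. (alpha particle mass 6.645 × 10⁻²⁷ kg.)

KE = 1780 eV = 2.852 × 10⁻¹⁶ J.
p = √(2mKE) = √(2 × 6.645 × 10⁻²⁷ × 2.852 × 10⁻¹⁶) = 1.947 × 10⁻²¹ kg·m/s.
λ = h/p = 6.626 × 10⁻³⁴ / 1.947 × 10⁻²¹ = 3.40 × 10⁻¹³ m = 340 fm.

λ = 340 fm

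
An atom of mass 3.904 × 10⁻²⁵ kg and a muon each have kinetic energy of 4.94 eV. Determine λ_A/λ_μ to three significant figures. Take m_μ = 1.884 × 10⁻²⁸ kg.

At fixed KE, p = √(2mKE) so λ = h/p ∝ 1/√m.
λ_A/λ_μ = √(m_μ/m_A) = √(1.884 × 10⁻²⁸/3.904 × 10⁻²⁵) = √(4.826 × 10⁻⁴) = 0.0220.

λ_A/λ_μ = 0.0220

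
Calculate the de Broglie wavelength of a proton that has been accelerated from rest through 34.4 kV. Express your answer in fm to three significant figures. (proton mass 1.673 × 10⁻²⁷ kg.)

λ = 154 fm

KE = eV = 1.602 × 10⁻¹⁹ × 3.440 × 10⁴ = 5.511 × 10⁻¹⁵ J.
p = √(2mKE) = √(2 × 1.673 × 10⁻²⁷ × 5.511 × 10⁻¹⁵) = 4.294 × 10⁻²¹ kg·m/s.
λ = h/p = 6.626 × 10⁻³⁴ / 4.294 × 10⁻²¹ = 1.54 × 10⁻¹³ m = 154 fm.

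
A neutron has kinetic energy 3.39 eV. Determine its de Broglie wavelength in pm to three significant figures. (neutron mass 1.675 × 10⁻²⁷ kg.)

KE = 3.39 eV = 5.431 × 10⁻¹⁹ J.
p = √(2mKE) = √(2 × 1.675 × 10⁻²⁷ × 5.431 × 10⁻¹⁹) = 4.265 × 10⁻²³ kg·m/s.
λ = h/p = 6.626 × 10⁻³⁴ / 4.265 × 10⁻²³ = 1.55 × 10⁻¹¹ m = 15.5 pm.

λ = 15.5 pm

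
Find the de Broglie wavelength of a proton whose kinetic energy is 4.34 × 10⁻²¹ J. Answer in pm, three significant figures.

p = √(2mKE) = √(2 × 1.673 × 10⁻²⁷ × 4.340 × 10⁻²¹) = 3.811 × 10⁻²⁴ kg·m/s.
λ = h/p = 6.626 × 10⁻³⁴ / 3.811 × 10⁻²⁴ = 1.74 × 10⁻¹⁰ m = 174 pm.

λ = 174 pm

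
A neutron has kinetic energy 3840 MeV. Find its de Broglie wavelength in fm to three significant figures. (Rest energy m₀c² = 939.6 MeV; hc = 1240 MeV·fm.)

Total energy E = KE + m₀c² = 3840 + 939.6 = 4779.6 MeV.
(pc)² = E² − (m₀c²)² = (4779.6)² − (939.6)² = 2.196 × 10⁷ MeV², so pc = 4686 MeV.
λ = hc/(pc) = 1240 MeV·fm / 4686 MeV = 0.265 fm.

λ = 0.265 fm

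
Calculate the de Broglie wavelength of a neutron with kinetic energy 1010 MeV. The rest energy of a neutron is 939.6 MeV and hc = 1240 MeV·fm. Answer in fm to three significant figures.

λ = 0.726 fm

Total energy E = KE + m₀c² = 1010 + 939.6 = 1949.6 MeV.
(pc)² = E² − (m₀c²)² = (1949.6)² − (939.6)² = 2.918 × 10⁶ MeV², so pc = 1708 MeV.
λ = hc/(pc) = 1240 MeV·fm / 1708 MeV = 0.726 fm.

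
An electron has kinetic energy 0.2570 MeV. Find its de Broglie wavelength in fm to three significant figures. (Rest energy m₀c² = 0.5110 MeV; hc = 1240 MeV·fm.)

λ = 2160 fm

Total energy E = KE + m₀c² = 0.2570 + 0.5110 = 0.7680 MeV.
(pc)² = E² − (m₀c²)² = (0.7680)² − (0.5110)² = 0.3287 MeV², so pc = 0.5733 MeV.
λ = hc/(pc) = 1240 MeV·fm / 0.5733 MeV = 2160 fm.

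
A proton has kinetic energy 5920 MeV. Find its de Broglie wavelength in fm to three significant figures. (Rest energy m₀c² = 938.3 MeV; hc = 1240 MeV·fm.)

Total energy E = KE + m₀c² = 5920 + 938.3 = 6858.3 MeV.
(pc)² = E² − (m₀c²)² = (6858.3)² − (938.3)² = 4.616 × 10⁷ MeV², so pc = 6794 MeV.
λ = hc/(pc) = 1240 MeV·fm / 6794 MeV = 0.183 fm.

λ = 0.183 fm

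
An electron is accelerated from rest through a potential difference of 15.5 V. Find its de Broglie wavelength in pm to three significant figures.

λ = 312 pm

KE = eV = 1.602 × 10⁻¹⁹ × 15.50 = 2.483 × 10⁻¹⁸ J.
p = √(2mKE) = √(2 × 9.109 × 10⁻³¹ × 2.483 × 10⁻¹⁸) = 2.127 × 10⁻²⁴ kg·m/s.
λ = h/p = 6.626 × 10⁻³⁴ / 2.127 × 10⁻²⁴ = 3.12 × 10⁻¹⁰ m = 312 pm.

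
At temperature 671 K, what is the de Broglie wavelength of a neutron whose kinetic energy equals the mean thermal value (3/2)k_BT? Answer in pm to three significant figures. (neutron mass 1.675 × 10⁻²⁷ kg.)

KE = (3/2)k_BT = 1.5 × 1.381 × 10⁻²³ × 671 = 1.390 × 10⁻²⁰ J.
p = √(2mKE) = √(2 × 1.675 × 10⁻²⁷ × 1.390 × 10⁻²⁰) = 6.824 × 10⁻²⁴ kg·m/s.
λ = h/p = 9.71 × 10⁻¹¹ m = 97.1 pm.

λ = 97.1 pm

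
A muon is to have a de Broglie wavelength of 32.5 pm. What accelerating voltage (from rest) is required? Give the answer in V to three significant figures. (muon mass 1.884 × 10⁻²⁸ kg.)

V = 6.89 V

p = h/λ = 6.626 × 10⁻³⁴ / 3.250 × 10⁻¹¹ = 2.039 × 10⁻²³ kg·m/s.
KE = p²/(2m) = 1.103 × 10⁻¹⁸ J.
V = KE/e = 1.103 × 10⁻¹⁸ / (1.602 × 10⁻¹⁹) = 6.89 V.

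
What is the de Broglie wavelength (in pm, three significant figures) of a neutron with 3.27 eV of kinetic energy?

λ = 15.8 pm

KE = 3.27 eV = 5.239 × 10⁻¹⁹ J.
p = √(2mKE) = √(2 × 1.675 × 10⁻²⁷ × 5.239 × 10⁻¹⁹) = 4.189 × 10⁻²³ kg·m/s.
λ = h/p = 6.626 × 10⁻³⁴ / 4.189 × 10⁻²³ = 1.58 × 10⁻¹¹ m = 15.8 pm.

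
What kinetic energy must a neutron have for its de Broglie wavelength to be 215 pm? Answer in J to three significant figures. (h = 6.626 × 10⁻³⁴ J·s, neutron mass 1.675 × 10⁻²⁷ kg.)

p = h/λ = 6.626 × 10⁻³⁴ / 2.150 × 10⁻¹⁰ = 3.082 × 10⁻²⁴ kg·m/s.
KE = p²/(2m) = (3.082 × 10⁻²⁴)² / (2 × 1.675 × 10⁻²⁷) = 2.835 × 10⁻²¹ J = 2.84 × 10⁻²¹ J.

KE = 2.84 × 10⁻²¹ J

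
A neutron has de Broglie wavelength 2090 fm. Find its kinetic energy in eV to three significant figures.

p = h/λ = 6.626 × 10⁻³⁴ / 2.090 × 10⁻¹² = 3.170 × 10⁻²² kg·m/s.
KE = p²/(2m) = (3.170 × 10⁻²²)² / (2 × 1.675 × 10⁻²⁷) = 3.000 × 10⁻¹⁷ J = 187 eV.

KE = 187 eV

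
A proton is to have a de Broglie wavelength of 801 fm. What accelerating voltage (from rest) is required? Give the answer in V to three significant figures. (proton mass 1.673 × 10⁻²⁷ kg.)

V = 1280 V

p = h/λ = 6.626 × 10⁻³⁴ / 8.010 × 10⁻¹³ = 8.272 × 10⁻²² kg·m/s.
KE = p²/(2m) = 2.045 × 10⁻¹⁶ J.
V = KE/e = 2.045 × 10⁻¹⁶ / (1.602 × 10⁻¹⁹) = 1280 V.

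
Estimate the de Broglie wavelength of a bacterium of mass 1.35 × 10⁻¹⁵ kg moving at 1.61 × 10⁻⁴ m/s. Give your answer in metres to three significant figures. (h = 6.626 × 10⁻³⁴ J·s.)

p = mv = 1.35 × 10⁻¹⁵ × 1.61 × 10⁻⁴ = 2.174 × 10⁻¹⁹ kg·m/s.
λ = h/p = 6.626 × 10⁻³⁴ / 2.174 × 10⁻¹⁹ = 3.05 × 10⁻¹⁵ m.

λ = 3.05 × 10⁻¹⁵ m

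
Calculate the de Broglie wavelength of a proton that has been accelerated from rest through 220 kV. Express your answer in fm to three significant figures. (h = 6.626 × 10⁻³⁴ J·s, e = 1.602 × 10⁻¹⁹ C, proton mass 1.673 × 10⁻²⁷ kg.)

KE = eV = 1.602 × 10⁻¹⁹ × 2.200 × 10⁵ = 3.524 × 10⁻¹⁴ J.
p = √(2mKE) = √(2 × 1.673 × 10⁻²⁷ × 3.524 × 10⁻¹⁴) = 1.086 × 10⁻²⁰ kg·m/s.
λ = h/p = 6.626 × 10⁻³⁴ / 1.086 × 10⁻²⁰ = 6.10 × 10⁻¹⁴ m = 61.0 fm.

λ = 61.0 fm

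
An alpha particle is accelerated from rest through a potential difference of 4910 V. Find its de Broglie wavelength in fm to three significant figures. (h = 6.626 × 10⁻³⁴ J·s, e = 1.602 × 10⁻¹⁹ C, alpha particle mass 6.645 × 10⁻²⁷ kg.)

KE = 2eV = 2 × 1.602 × 10⁻¹⁹ × 4910 = 1.573 × 10⁻¹⁵ J.
p = √(2mKE) = √(2 × 6.645 × 10⁻²⁷ × 1.573 × 10⁻¹⁵) = 4.572 × 10⁻²¹ kg·m/s.
λ = h/p = 6.626 × 10⁻³⁴ / 4.572 × 10⁻²¹ = 1.45 × 10⁻¹³ m = 145 fm.

λ = 145 fm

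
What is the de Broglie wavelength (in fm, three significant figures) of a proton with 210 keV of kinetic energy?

KE = 210 keV = 3.364 × 10⁻¹⁴ J.
p = √(2mKE) = √(2 × 1.673 × 10⁻²⁷ × 3.364 × 10⁻¹⁴) = 1.061 × 10⁻²⁰ kg·m/s.
λ = h/p = 6.626 × 10⁻³⁴ / 1.061 × 10⁻²⁰ = 6.25 × 10⁻¹⁴ m = 62.5 fm.

λ = 62.5 fm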